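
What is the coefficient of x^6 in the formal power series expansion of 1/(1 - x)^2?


The expansion 1/(1 - x)^r = sum_{k>=0} C(k + r - 1, r - 1) x^k follows from the multiset / negative-binomial theorem (or from repeated differentiation of the geometric series).
For r = 2 and k = 6:
C(7, 1) = 5040 / (1 * 720) = 7.

7


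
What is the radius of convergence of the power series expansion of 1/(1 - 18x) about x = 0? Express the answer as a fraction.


Expanding 1/(1 - 18x) = sum_{k>=0} 18^k x^k, the series converges when |18x| < 1, i.e., |x| < 1/18.
So the radius of convergence is 1/18 = 1/18.

1/18


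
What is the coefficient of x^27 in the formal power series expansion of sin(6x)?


The Maclaurin series is sin(t) = sum_{k>=0} (-1)^k t^(2k+1) / (2k+1)!, so substituting t = 6x, only odd powers of x are nonzero, with coefficient of x^(2k+1) equal to (-1)^k 6^(2k+1) / (2k+1)!.
Write 27 = 2*13 + 1, giving the coefficient (-1)^13 * 6^27 / 27! = -1023490369077469249536/10888869450418352160768000000 = -76527504/814172781296875.

-76527504/814172781296875


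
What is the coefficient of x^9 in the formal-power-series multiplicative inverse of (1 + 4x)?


The inverse is 1/(1 + 4x). Apply the geometric identity 1/(1 - y) = sum_{k>=0} y^k with y = -4x:
1/(1 + 4x) = sum_{k>=0} (-4)^k x^k.
So the coefficient of x^9 is (-4)^9 = -262144.

-262144


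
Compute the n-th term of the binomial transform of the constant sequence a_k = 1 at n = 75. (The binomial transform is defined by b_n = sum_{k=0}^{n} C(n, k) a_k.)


With a_k = 1 for all k, b_n = sum_{k=0}^{n} C(n, k) = 2^n by the binomial theorem.
For n = 75: 2^75 = 37778931862957161709568.

37778931862957161709568


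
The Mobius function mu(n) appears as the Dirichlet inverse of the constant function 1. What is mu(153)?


153 has a squared prime factor, so mu(153) = 0.
Factorization reveals a repeated prime.

0


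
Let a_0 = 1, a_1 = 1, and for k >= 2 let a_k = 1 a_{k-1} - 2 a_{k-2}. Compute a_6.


Iterating the recurrence forward:
a_0 = 1
a_1 = 1
a_2 = 1*1 - 2*1 = -1
a_3 = 1*-1 - 2*1 = -3
a_4 = 1*-3 - 2*-1 = -1
a_5 = 1*-1 - 2*-3 = 5
a_6 = 1*5 - 2*-1 = 7
So a_6 = 7.

7


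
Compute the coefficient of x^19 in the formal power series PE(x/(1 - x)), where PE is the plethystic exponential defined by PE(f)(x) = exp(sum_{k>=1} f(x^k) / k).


For f(x) = x/(1 - x) we have
sum_{k>=1} f(x^k) / k = sum_{k>=1} (1/k) * x^k / (1 - x^k) = sum_{k, m >= 1} x^(k m) / k,
which after exponentiating simplifies to
PE(x/(1 - x)) = prod_{k>=1} 1 / (1 - x^k).
This is the generating function for the partition function p(n), so the coefficient of x^19 is p(19).
Computing p(19) by dynamic programming over parts 1, 2, ..., 19: p(19) = 490.

490


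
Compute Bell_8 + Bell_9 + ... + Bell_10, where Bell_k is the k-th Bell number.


Recall Bell_k counts set partitions of a k-set (with Bell_0 = 1 by convention).
Bell_8 through Bell_10: 4140, 21147, 115975
Sum = 4140 + 21147 + 115975 = 141262.

141262


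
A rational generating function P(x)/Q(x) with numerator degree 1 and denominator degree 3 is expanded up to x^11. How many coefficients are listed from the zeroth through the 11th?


Expanding up to x^11 gives the coefficients for x^0, x^1, ..., x^11.
That is 11 + 1 = 12 coefficients in total.

12


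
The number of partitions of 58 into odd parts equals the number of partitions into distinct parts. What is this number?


Computing partitions of 58 into odd parts (1, 3, 5, ...):
Using the generating function prod_{k>=0} 1/(1-x^(2k+1)),
the count is 8808

8808


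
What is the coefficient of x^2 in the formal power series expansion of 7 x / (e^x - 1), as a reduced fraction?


The exponential generating function for Bernoulli numbers is
x / (e^x - 1) = sum_{k>=0} B_k x^k / k!.
So the coefficient of x^2 in 7 x / (e^x - 1) is 7 B_2 / 2!.
Computing: B_2 = 1/6, 2! = 2, giving
7 * 1/6 / 2 = 7/12.

7/12


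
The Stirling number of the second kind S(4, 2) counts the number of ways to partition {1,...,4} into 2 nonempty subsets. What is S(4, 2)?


Using the explicit formula S(n,k) = (1/k!) sum_{j=0}^{k} (-1)^(k-j) C(k,j) j^n:
S(4, 2) = 7
Equivalently, S(n,k) is n! times the coefficient of x^n in the EGF (e^x - 1)^k / k!.

7


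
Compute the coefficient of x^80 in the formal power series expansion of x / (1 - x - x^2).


Let f(x) = sum_{k>=0} a_k x^k. Multiplying f(x) * (1 - x - x^2) = x and matching coefficients gives a_0 = 0, a_1 = 1, and a_k = a_{k-1} + a_{k-2} for k >= 2. These are the Fibonacci numbers F_k.
Iterating from F_0 = 0, F_1 = 1:
F_0=0, F_1=1, F_2=1, F_3=2, F_4=3, F_5=5, F_6=8, F_7=13, F_8=21, F_9=34, ...
F_80 = 23416728348467685.

23416728348467685


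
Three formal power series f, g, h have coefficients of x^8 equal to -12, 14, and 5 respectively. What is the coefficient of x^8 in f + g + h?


Series addition is componentwise:
-12 + 14 + 5
= 7

7


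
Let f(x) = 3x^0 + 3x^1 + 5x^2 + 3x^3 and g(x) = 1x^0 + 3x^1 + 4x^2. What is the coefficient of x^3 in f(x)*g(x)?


Cauchy product at x^3:
3*4 + 5*3 + 3*1
= 30

30


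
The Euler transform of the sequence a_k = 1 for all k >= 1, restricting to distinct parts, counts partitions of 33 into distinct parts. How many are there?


Partitions of 33 into distinct parts can be computed via generating function.
Product (1+x)(1+x^2)(1+x^3)...
The coefficient of x^33 = 448

448


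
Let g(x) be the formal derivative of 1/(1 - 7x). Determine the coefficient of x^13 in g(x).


Differentiate termwise: d/dx sum_{k>=0} 7^k x^k = sum_{k>=1} k 7^k x^(k-1) = sum_{j>=0} (j+1) 7^(j+1) x^j.
Equivalently, d/dx [1/(1 - 7x)] = 7/(1 - 7x)^2.
For j = 13: 14 * 7^14 = 14 * 678223072849 = 9495123019886.

9495123019886


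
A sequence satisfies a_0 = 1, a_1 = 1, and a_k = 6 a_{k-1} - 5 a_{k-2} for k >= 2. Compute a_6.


The characteristic equation is t^2 - 6 t + 5 = 0, with roots r_1 = 5 and r_2 = 1 (so c_1 = r_1 + r_2, c_2 = -r_1 r_2 as required).
One can use the closed form a_n = A r_1^n + B r_2^n, but direct iteration is more reliable:
a_0 = 1, a_1 = 1, a_2 = 1, a_3 = 1, a_4 = 1, a_5 = 1, a_6 = 1.
So a_6 = 1.

1


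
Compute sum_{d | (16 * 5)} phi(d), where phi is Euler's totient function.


First, 16 * 5 = 80. One classical identity is sum_{d | n} phi(d) = n (each k in [1, n] has a unique gcd with n, and among the k's with gcd(k, n) = n/d there are phi(d) of them). So the sum equals 80. We also verify directly:
Divisors of 80: 1, 2, 4, 5, 8, 10, 16, 20, 40, 80.
phi values: 1, 1, 2, 4, 4, 4, 8, 8, 16, 32.
Sum = 80.

80


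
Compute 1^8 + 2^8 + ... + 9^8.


This power sum has a closed form given by Faulhaber's formula
sum_{k=1}^{m} k^p = (1 / (p + 1)) * sum_{j=0}^{p} C(p + 1, j) B_j m^(p + 1 - j),
but for small m direct computation is fastest:
1 + 256 + 6561 + 65536 + 390625 + 1679616 + 5764801 + 16777216 + 43046721 = 67731333.

67731333


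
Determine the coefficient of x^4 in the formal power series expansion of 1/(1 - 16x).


The geometric series identity gives 1/(1 - c x) = sum_{k>=0} c^k x^k, so the coefficient of x^k is c^k.
Here c = 16 and k = 4.
Computing: 16^4 = 65536

65536


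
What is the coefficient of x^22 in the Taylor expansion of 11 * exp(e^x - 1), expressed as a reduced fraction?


exp(e^x - 1) = sum_{k>=0} Bell_k x^k / k!, where Bell_k is the k-th Bell number.
So the coefficient of x^22 is 11 * Bell_22 / 22!.
Computing: Bell_22 = 4506715738447323 and 22! = 1124000727777607680000, giving
11 * 4506715738447323/1124000727777607680000 = 88366975263673/2003566359674880000.

88366975263673/2003566359674880000


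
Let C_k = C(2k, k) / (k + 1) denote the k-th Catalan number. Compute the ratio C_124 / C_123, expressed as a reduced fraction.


Using C_k = (2k)! / (k! (k+1)!), the ratio C_{k+1}/C_k simplifies to
C_{k+1}/C_k = [(2k+2)! / ((k+1)! (k+2)!)] * [k! (k+1)! / (2k)!]
 = (2k+2)(2k+1) / ((k+1)(k+2)) = 2(2k+1) / (k+2).
For k = 123: 2(2*123 + 1) / (123 + 2) = 494/125 = 494/125.

494/125


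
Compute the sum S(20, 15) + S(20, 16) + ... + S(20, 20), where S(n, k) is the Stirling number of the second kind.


By definition, S(n, k) counts partitions of an n-set into exactly k nonempty blocks.
Computing row n = 20 for k = 15..20:
S(20, k): 452329200, 22350954, 741285, 15675, 190, 1
Sum = 475437305.

475437305


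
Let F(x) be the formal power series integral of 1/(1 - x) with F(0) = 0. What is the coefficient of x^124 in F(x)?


1/(1 - x) = sum_{k>=0} x^k. Integrating termwise and using F(0) = 0 gives
F(x) = sum_{k>=0} x^(k+1) / (k+1) = sum_{m>=1} x^m / m = -ln(1 - x).
So the coefficient of x^124 is 1/124 = 1/124.

1/124


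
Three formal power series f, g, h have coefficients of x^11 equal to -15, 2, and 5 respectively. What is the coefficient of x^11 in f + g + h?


Series addition is componentwise:
-15 + 2 + 5
= -8

-8


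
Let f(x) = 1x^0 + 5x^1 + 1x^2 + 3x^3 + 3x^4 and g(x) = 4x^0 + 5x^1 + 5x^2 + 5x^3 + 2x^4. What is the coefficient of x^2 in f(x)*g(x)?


Cauchy product at x^2:
1*5 + 5*5 + 1*4
= 34

34


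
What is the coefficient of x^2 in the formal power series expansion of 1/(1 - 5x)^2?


The general identity 1/(1 - c x)^r = sum_{k>=0} c^k C(k + r - 1, r - 1) x^k follows by substituting y = c x into 1/(1 - y)^r = sum_{k>=0} C(k + r - 1, r - 1) y^k.
For c = 5, r = 2, k = 2:
5^2 * C(3, 1) = 25 * 3 = 75.

75


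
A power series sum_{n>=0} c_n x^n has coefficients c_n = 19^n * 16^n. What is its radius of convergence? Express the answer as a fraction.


By the root test (Cauchy-Hadamard), the radius is R = 1 / limsup_n |c_n|^(1/n).
Here |c_n|^(1/n) = (19^n * 16^n)^(1/n) = 19 * 16 = 304 for all n.
So R = 1/304 = 1/304.

1/304


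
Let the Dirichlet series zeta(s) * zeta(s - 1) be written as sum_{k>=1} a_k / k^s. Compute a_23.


Convolution gives a_k = sum_{d | k} d * 1 = sum_{d | k} d = sigma(k), the sum of positive divisors of k.
For k = 23, the divisors are 1, 23, so
sigma(23) = 1 + 23 = 24.

24


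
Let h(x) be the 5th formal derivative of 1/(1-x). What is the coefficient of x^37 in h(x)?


Differentiating 5 times: d^5/dx^5 [1/(1-x)] = 5!/(1-x)^6.
The expansion 1/(1-x)^6 = sum_{k>=0} C(k+5, 5) x^k, so the coefficient of x^n in 5!/(1-x)^6 is 5! * C(n+5, 5).
For n = 37: 120 * C(42, 5) = 120 * 850668 = 102080160

102080160


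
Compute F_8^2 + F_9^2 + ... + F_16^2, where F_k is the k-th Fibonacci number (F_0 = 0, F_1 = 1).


There is a standard identity sum_{k=0}^{N} F_k^2 = F_N * F_{N+1} (proved inductively from the telescoping relation F_k^2 = F_k F_{k+1} - F_{k-1} F_k). Then
sum_{k=8}^{16} F_k^2 = F_16 F_17 - F_7 F_8.
Computing: F_16 = 987, F_17 = 1597, F_7 = 13, F_8 = 21.
Sum = 987 * 1597 - 13 * 21 = 1575966.

1575966


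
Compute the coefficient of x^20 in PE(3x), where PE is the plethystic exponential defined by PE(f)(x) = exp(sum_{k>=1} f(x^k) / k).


With f(x) = 3x, the exponent is sum_{k>=1} 3 x^k / k = 3 * (-ln(1 - x)). Exponentiating:
PE(3x) = exp(-3 ln(1 - x)) = 1/(1 - x)^3.
By the negative binomial expansion, [x^n] 1/(1 - x)^3 = C(n + 2, 2).
For n = 20: C(22, 2) = 231.

231


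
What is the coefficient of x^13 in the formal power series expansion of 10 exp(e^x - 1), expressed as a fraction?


exp(e^x - 1) is the exponential generating function for the Bell numbers Bell_k: exp(e^x - 1) = sum_{k>=0} Bell_k x^k / k!.
So the coefficient of x^13 in 10 exp(e^x - 1) is 10 Bell_13 / 13!.
Computing: Bell_13 = 27644437 and 13! = 6227020800, giving
10 * 27644437/6227020800 = 27644437/622702080.

27644437/622702080


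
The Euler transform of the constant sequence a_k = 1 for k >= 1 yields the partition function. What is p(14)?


The Euler transform converts the sequence a_k = 1 into the number of integer partitions.
Using the recurrence or dynamic programming:
p(14) = 135

135


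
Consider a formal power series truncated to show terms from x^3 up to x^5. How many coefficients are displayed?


From x^3 to x^5 inclusive, the count is 5 - 3 + 1 = 3.

3


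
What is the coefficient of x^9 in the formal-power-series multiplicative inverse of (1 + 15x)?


The inverse is 1/(1 + 15x). Apply the geometric identity 1/(1 - y) = sum_{k>=0} y^k with y = -15x:
1/(1 + 15x) = sum_{k>=0} (-15)^k x^k.
So the coefficient of x^9 is (-15)^9 = -38443359375.

-38443359375


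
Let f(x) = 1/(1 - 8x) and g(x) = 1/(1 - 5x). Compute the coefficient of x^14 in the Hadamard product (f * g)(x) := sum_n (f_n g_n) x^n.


f has coefficients f_k = 8^k and g has coefficients g_k = 5^k, so the Hadamard product has coefficient (f*g)_k = 8^k * 5^k = 40^k.
For k = 14: 40^14 = 26843545600000000000000.

26843545600000000000000


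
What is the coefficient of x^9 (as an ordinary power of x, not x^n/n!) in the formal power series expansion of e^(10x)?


The exponential series is e^y = sum_{k>=0} y^k / k!. Substituting y = 10x gives
e^(10x) = sum_{k>=0} 10^k x^k / k!.
So the coefficient of x^n is a^n/n! with a = 10, n = 9:
10^9 / 9! = 1000000000/362880 = 1562500/567

1562500/567


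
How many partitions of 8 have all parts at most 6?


Using the generating function (1-x)^(-1)(1-x^2)^(-1)...(1-x^6)^(-1),
the coefficient of x^8 counts these restricted partitions.
Result = 20

20


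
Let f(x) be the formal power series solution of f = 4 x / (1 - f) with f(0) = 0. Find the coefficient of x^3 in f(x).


Apply Lagrange inversion: f = 4 x * phi(f) with phi(t) = 1/(1 - t), so
[x^n] f = 4^n * (1/n) [t^(n-1)] phi(t)^n = 4^n * (1/n) [t^(n-1)] (1 - t)^(-n) = 4^n * (1/n) C(2n - 2, n - 1) = 4^n * C_{n-1}.
For n = 3: C_2 = C(4, 2) / 3 = 6/3 = 2.
With the 4^3 = 64 factor, the coefficient is 64 * 2 = 128.

128


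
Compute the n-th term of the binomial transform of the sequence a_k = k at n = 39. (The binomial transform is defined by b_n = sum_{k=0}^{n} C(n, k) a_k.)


With a_k = k, b_n = sum_{k=0}^{n} C(n, k) k. Using k * C(n, k) = n * C(n-1, k-1) gives b_n = n * sum_{k>=1} C(n-1, k-1) = n * 2^(n-1).
For n = 39: 39 * 2^38 = 39 * 274877906944 = 10720238370816.

10720238370816


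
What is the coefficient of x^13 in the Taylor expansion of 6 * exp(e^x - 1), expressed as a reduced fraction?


exp(e^x - 1) = sum_{k>=0} Bell_k x^k / k!, where Bell_k is the k-th Bell number.
So the coefficient of x^13 is 6 * Bell_13 / 13!.
Computing: Bell_13 = 27644437 and 13! = 6227020800, giving
6 * 27644437/6227020800 = 27644437/1037836800.

27644437/1037836800


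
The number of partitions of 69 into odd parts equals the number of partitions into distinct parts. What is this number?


Computing partitions of 69 into odd parts (1, 3, 5, ...):
Using the generating function prod_{k>=0} 1/(1-x^(2k+1)),
the count is 27130

27130


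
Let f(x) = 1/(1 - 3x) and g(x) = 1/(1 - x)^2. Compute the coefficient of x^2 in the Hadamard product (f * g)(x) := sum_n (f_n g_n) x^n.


f has coefficients f_k = 3^k. For g = 1/(1 - x)^2 the coefficient is g_k = C(k + 1, 1) = k + 1. The Hadamard coefficient is (f * g)_k = 3^k * (k + 1).
For k = 2: 3^2 * 3 = 9 * 3 = 27.

27


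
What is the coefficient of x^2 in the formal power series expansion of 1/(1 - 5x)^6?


The general identity 1/(1 - c x)^r = sum_{k>=0} c^k C(k + r - 1, r - 1) x^k follows by substituting y = c x into 1/(1 - y)^r = sum_{k>=0} C(k + r - 1, r - 1) y^k.
For c = 5, r = 6, k = 2:
5^2 * C(7, 5) = 25 * 21 = 525.

525


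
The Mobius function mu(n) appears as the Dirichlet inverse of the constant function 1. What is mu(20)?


20 has a squared prime factor, so mu(20) = 0.
Factorization reveals a repeated prime.

0


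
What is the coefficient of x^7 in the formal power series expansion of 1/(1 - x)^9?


The negative binomial / multiset identity is
1/(1 - x)^r = sum_{k>=0} C(k + r - 1, r - 1) x^k.
Here r = 9 and k = 7, so the coefficient is
C(7 + 8, 8) = C(15, 8)
= 6435

6435


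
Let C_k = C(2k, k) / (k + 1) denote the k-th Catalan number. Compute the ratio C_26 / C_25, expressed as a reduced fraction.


Using C_k = (2k)! / (k! (k+1)!), the ratio C_{k+1}/C_k simplifies to
C_{k+1}/C_k = [(2k+2)! / ((k+1)! (k+2)!)] * [k! (k+1)! / (2k)!]
 = (2k+2)(2k+1) / ((k+1)(k+2)) = 2(2k+1) / (k+2).
For k = 25: 2(2*25 + 1) / (25 + 2) = 102/27 = 34/9.

34/9


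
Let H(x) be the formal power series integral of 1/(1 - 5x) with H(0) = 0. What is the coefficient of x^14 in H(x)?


1/(1 - 5x) = sum_{k>=0} 5^k x^k. Integrating termwise with H(0) = 0:
H(x) = sum_{k>=0} 5^k x^(k+1) / (k+1) = sum_{m>=1} 5^(m-1) x^m / m.
For m = 14: 5^13/14 = 1220703125/14 = 1220703125/14.

1220703125/14


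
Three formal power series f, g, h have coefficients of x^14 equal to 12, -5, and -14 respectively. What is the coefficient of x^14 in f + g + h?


Series addition is componentwise:
12 + -5 + -14
= -7

-7


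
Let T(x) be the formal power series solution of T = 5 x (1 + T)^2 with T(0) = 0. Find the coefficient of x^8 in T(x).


Apply the Lagrange inversion formula: if T = 5 x * phi(T) with phi(t) = (1 + t)^2, then [x^n] T = 5^n * (1/n) [t^(n-1)] phi(t)^n = 5^n * (1/n) [t^(n-1)] (1 + t)^(2n) = 5^n * (1/n) C(2n, n-1).
Using the identity C(2n, n-1) = C(2n, n) * n / (n+1), the unscaled factor equals C(2n, n) / (n+1) = C_n, the n-th Catalan number.
For n = 8: C_8 = C(16, 8) / 9 = 12870/9 = 1430.
With the 5^8 = 390625 factor, the coefficient is 390625 * 1430 = 558593750.

558593750


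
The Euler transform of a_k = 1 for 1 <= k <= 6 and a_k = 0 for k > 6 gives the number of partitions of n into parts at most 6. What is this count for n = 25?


Partitions of 25 into parts at most 6:
Using generating function (1-x)^(-1)(1-x^2)^(-1)...(1-x^6)^(-1),
the coefficient of x^25 = 612

612


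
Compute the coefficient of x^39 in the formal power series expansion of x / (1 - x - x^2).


Let f(x) = sum_{k>=0} a_k x^k. Multiplying f(x) * (1 - x - x^2) = x and matching coefficients gives a_0 = 0, a_1 = 1, and a_k = a_{k-1} + a_{k-2} for k >= 2. These are the Fibonacci numbers F_k.
Iterating from F_0 = 0, F_1 = 1:
F_0=0, F_1=1, F_2=1, F_3=2, F_4=3, F_5=5, F_6=8, F_7=13, F_8=21, F_9=34, ...
F_39 = 63245986.

63245986


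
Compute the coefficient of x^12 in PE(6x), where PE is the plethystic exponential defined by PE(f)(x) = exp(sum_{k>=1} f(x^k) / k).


With f(x) = 6x, the exponent is sum_{k>=1} 6 x^k / k = 6 * (-ln(1 - x)). Exponentiating:
PE(6x) = exp(-6 ln(1 - x)) = 1/(1 - x)^6.
By the negative binomial expansion, [x^n] 1/(1 - x)^6 = C(n + 5, 5).
For n = 12: C(17, 5) = 6188.

6188


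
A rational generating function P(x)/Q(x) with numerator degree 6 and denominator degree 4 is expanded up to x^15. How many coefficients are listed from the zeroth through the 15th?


Expanding up to x^15 gives the coefficients for x^0, x^1, ..., x^15.
That is 15 + 1 = 16 coefficients in total.

16


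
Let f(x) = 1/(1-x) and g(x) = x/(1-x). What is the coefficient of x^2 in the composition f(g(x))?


First simplify the composition: f(g(x)) = 1/(1 - x/(1-x)) = (1-x)/((1-x) - x) = (1-x)/(1-2x).
Now extract the coefficient. Write (1-x)/(1-2x) = 1/(1-2x) - x/(1-2x).
The coefficient of x^n in 1/(1-2x) is 2^n, and in x/(1-2x) is 2^(n-1) (for n >= 1).
So the coefficient of x^2 is 2^2 - 2^1 = 4 - 2 = 2.

2


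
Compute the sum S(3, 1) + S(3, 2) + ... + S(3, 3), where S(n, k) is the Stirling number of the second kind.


By definition, S(n, k) counts partitions of an n-set into exactly k nonempty blocks.
Computing row n = 3 for k = 1..3:
S(3, k): 1, 3, 1
Sum = 5. (This equals Bell_3 since the sum runs over all k.)

5


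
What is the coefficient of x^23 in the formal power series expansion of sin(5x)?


The Maclaurin series is sin(t) = sum_{k>=0} (-1)^k t^(2k+1) / (2k+1)!, so substituting t = 5x, only odd powers of x are nonzero, with coefficient of x^(2k+1) equal to (-1)^k 5^(2k+1) / (2k+1)!.
Write 23 = 2*11 + 1, giving the coefficient (-1)^11 * 5^23 / 23! = -11920928955078125/25852016738884976640000 = -19073486328125/41363226782215962624.

-19073486328125/41363226782215962624


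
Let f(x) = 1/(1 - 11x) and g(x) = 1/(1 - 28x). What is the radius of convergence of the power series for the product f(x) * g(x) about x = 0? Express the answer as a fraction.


The radius of 1/(1 - 11x) is 1/11 (nearest singularity at x = 1/11), and the radius of 1/(1 - 28x) is 1/28.
The product f(x)*g(x) = 1/((1 - 11x)(1 - 28x)) has singularities at both 1/11 and 1/28, so its radius of convergence is the distance to the nearest one:
min(1/11, 1/28) = 1/28.

1/28


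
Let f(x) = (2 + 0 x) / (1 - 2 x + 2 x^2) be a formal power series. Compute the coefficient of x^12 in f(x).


Write f(x) = sum_{k>=0} a_k x^k. Multiplying both sides by 1 - 2 x + 2 x^2 gives
(1 - 2 x + 2 x^2) sum_{k>=0} a_k x^k = 2 + 0 x.
Matching coefficients:
 x^0: a_0 = 2
 x^1: a_1 - 2 a_0 = 0  =>  a_1 = 2*2 + 0 = 4
 x^k (k >= 2): a_k = 2 a_{k-1} - 2 a_{k-2}.
Iterating: a_2 = 4, a_3 = 0, a_4 = -8, a_5 = -16, a_6 = -16, a_7 = 0, a_8 = 32, a_9 = 64, a_10 = 64, a_11 = 0, a_12 = -128.
So the coefficient of x^12 is -128.

-128


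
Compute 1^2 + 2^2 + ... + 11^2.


This power sum has a closed form given by Faulhaber's formula
sum_{k=1}^{m} k^p = (1 / (p + 1)) * sum_{j=0}^{p} C(p + 1, j) B_j m^(p + 1 - j),
but for small m direct computation is fastest:
1 + 4 + 9 + 16 + 25 + 36 + 49 + 64 + 81 + 100 + 121 = 506.

506


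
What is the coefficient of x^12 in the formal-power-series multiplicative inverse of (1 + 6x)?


The inverse is 1/(1 + 6x). Apply the geometric identity 1/(1 - y) = sum_{k>=0} y^k with y = -6x:
1/(1 + 6x) = sum_{k>=0} (-6)^k x^k.
So the coefficient of x^12 is (-6)^12 = 2176782336.

2176782336


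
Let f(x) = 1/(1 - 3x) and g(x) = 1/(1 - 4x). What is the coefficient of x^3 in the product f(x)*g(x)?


The coefficient of x^n in f*g is the Cauchy product: sum_{k=0}^{n} a^k * b^(n-k).
With a=3, b=4, n=3:
sum_{k=0}^{3} 3^k * 4^(3-k)
= 175

175


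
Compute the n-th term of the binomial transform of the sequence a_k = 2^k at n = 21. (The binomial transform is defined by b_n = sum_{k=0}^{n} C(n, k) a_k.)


With a_k = 2^k, b_n = sum_{k=0}^{n} C(n, k) 2^k = (1 + 2)^n by the binomial theorem.
For n = 21: (1 + 2)^21 = 3^21 = 10460353203.

10460353203


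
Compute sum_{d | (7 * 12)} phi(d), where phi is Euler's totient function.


First, 7 * 12 = 84. One classical identity is sum_{d | n} phi(d) = n (each k in [1, n] has a unique gcd with n, and among the k's with gcd(k, n) = n/d there are phi(d) of them). So the sum equals 84. We also verify directly:
Divisors of 84: 1, 2, 3, 4, 6, 7, 12, 14, 21, 28, 42, 84.
phi values: 1, 1, 2, 2, 2, 6, 4, 6, 12, 12, 12, 24.
Sum = 84.

84


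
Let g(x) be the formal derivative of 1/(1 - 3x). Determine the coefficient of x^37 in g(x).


Differentiate termwise: d/dx sum_{k>=0} 3^k x^k = sum_{k>=1} k 3^k x^(k-1) = sum_{j>=0} (j+1) 3^(j+1) x^j.
Equivalently, d/dx [1/(1 - 3x)] = 3/(1 - 3x)^2.
For j = 37: 38 * 3^38 = 38 * 1350851717672992089 = 51332365271573699382.

51332365271573699382


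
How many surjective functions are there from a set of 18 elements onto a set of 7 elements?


By inclusion-exclusion on which target elements are missed, the number of surjections from an n-set onto a k-set is
surj(n, k) = sum_{j=0}^{k} (-1)^j C(k, j) (k - j)^n.
Equivalently surj(n, k) = k! * S(n, k), where S(n, k) is the Stirling number of the second kind.
For n = 18, k = 7:
S(18, 7) = 197462483400, so
surj = 7! * 197462483400 = 5040 * 197462483400 = 995210916336000.

995210916336000


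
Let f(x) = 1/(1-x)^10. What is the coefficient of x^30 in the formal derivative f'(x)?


Differentiate: d/dx [ 1/(1-x)^r ] = r / (1-x)^(r+1).
Here r = 10, so f'(x) = 10 / (1-x)^11.
The expansion of 1/(1-x)^(r+1) has coefficient of x^n equal to C(n+r, r).
So the coefficient of x^30 in f'(x) is
10 * C(40, 10) = 10 * 847660528 = 8476605280

8476605280


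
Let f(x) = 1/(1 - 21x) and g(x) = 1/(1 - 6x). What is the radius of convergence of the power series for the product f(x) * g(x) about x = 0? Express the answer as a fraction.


The radius of 1/(1 - 21x) is 1/21 (nearest singularity at x = 1/21), and the radius of 1/(1 - 6x) is 1/6.
The product f(x)*g(x) = 1/((1 - 21x)(1 - 6x)) has singularities at both 1/21 and 1/6, so its radius of convergence is the distance to the nearest one:
min(1/21, 1/6) = 1/21.

1/21


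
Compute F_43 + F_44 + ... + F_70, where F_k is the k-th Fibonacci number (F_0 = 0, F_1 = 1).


Use the identity sum_{k=0}^{N} F_k = F_{N+2} - 1 (which follows from F_{k+2} - F_{k+1} = F_k). Then
sum_{k=43}^{70} F_k = (F_{72} - 1) - (F_{44} - 1) = F_{72} - F_{44}.
Computing: F_{72} = 498454011879264, F_{44} = 701408733, so
Sum = 498454011879264 - 701408733 = 498453310470531.

498453310470531


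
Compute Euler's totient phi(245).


phi(n) counts integers in [1, n] coprime to n. Using the multiplicative formula phi(n) = n * prod_{p | n} (1 - 1/p):
245 = 5 * 7^2, so
phi(245) = 245 * (1 - 1/5) * (1 - 1/7) = 168.

168


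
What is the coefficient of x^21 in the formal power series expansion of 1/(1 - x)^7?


The negative binomial / multiset identity is
1/(1 - x)^r = sum_{k>=0} C(k + r - 1, r - 1) x^k.
Here r = 7 and k = 21, so the coefficient is
C(21 + 6, 6) = C(27, 6)
= 296010

296010


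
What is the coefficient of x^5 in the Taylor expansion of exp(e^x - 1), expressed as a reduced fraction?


exp(e^x - 1) = sum_{k>=0} Bell_k x^k / k!, where Bell_k is the k-th Bell number.
So the coefficient of x^5 is Bell_5 / 5!.
Computing: Bell_5 = 52 and 5! = 120, giving
52/120 = 13/30.

13/30


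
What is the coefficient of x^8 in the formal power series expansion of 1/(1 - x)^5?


The expansion 1/(1 - x)^r = sum_{k>=0} C(k + r - 1, r - 1) x^k follows from the multiset / negative-binomial theorem (or from repeated differentiation of the geometric series).
For r = 5 and k = 8:
C(12, 4) = 479001600 / (24 * 40320) = 495.

495


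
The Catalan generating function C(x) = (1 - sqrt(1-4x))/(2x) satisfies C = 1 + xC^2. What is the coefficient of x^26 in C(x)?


Substituting x -> x scales the n-th coefficient by 1, so [x^26] C(x) = C_26.
C_26 = C(2*26, 26)/(27) = 495918532948104/27 = 18367353072152.
= 18367353072152.

18367353072152


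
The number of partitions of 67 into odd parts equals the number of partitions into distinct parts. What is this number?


Computing partitions of 67 into odd parts (1, 3, 5, ...):
Using the generating function prod_{k>=0} 1/(1-x^(2k+1)),
the count is 22250

22250


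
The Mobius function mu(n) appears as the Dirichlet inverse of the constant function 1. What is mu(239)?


239 = 239 (all distinct primes).
mu(239) = (-1)^1 = -1

-1


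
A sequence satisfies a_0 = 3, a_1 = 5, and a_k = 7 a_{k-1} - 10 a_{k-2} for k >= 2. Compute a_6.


The characteristic equation is t^2 - 7 t + 10 = 0, with roots r_1 = 5 and r_2 = 2 (so c_1 = r_1 + r_2, c_2 = -r_1 r_2 as required).
One can use the closed form a_n = A r_1^n + B r_2^n, but direct iteration is more reliable:
a_0 = 3, a_1 = 5, a_2 = 5, a_3 = -15, a_4 = -155, a_5 = -935, a_6 = -4995.
So a_6 = -4995.

-4995


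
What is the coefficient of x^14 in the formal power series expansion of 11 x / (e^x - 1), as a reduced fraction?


The exponential generating function for Bernoulli numbers is
x / (e^x - 1) = sum_{k>=0} B_k x^k / k!.
So the coefficient of x^14 in 11 x / (e^x - 1) is 11 B_14 / 14!.
Computing: B_14 = 7/6, 14! = 87178291200, giving
11 * 7/6 / 87178291200 = 1/6793113600.

1/6793113600


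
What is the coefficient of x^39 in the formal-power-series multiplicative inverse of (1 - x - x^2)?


Let the inverse be f(x) = sum_{k>=0} a_k x^k. From f(x) * (1 - x - x^2) = 1 and matching coefficients:
 x^0: a_0 = 1.
 x^1: a_1 - a_0 = 0, so a_1 = 1.
 x^k (k >= 2): a_k - a_{k-1} - a_{k-2} = 0, i.e. a_k = a_{k-1} + a_{k-2}.
This is the Fibonacci-type recurrence shifted so that a_0 = a_1 = 1.
Iterating: a_0=1, a_1=1, a_2=2, a_3=3, a_4=5, a_5=8, a_6=13, a_7=21, a_8=34, a_9=55, ...
a_39 = 102334155.

102334155


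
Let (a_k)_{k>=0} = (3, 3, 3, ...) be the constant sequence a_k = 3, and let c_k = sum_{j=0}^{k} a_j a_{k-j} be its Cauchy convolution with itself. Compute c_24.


Since a_j = 3 for all j >= 0, the convolution sum becomes
c_k = sum_{j=0}^{k} 3 * 3 = 9 * (k + 1).
Equivalently, the generating function of (a_k) is 3/(1 - x) and its square is 9/(1 - x)^2 = sum_{k>=0} 9(k + 1) x^k.
For k = 24: 9 * 25 = 225.

225


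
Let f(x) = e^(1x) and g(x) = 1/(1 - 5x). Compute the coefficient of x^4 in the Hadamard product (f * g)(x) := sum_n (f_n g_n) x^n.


Expanding: f_k = 1^k/k! (from e^(1x)) and g_k = 5^k (from 1/(1 - 5x)). So the Hadamard coefficient (f * g)_k = 1^k 5^k / k! = (5)^k / k!.
For k = 4: 5^4/4! = 625/24 = 625/24.

625/24


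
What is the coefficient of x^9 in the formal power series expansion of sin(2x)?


The Maclaurin series is sin(t) = sum_{k>=0} (-1)^k t^(2k+1) / (2k+1)!, so substituting t = 2x, only odd powers of x are nonzero, with coefficient of x^(2k+1) equal to (-1)^k 2^(2k+1) / (2k+1)!.
Write 9 = 2*4 + 1, giving the coefficient (-1)^4 * 2^9 / 9! = 512/362880 = 4/2835.

4/2835


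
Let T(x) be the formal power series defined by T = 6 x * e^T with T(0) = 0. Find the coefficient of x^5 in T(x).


Apply the Lagrange inversion formula: if T = 6 x * phi(T) with phi(t) = e^t, then
[x^n] T = 6^n * (1/n) [t^(n-1)] phi(t)^n = 6^n * (1/n) [t^(n-1)] e^(n t) = 6^n * (1/n) * n^(n-1) / (n-1)! = 6^n * n^(n-1) / n!.
When c = 1 this is the Cayley count of rooted labeled trees on n vertices, divided by n!.
For n = 5: 6^5 * 5^4 / 5! = 7776 * 625/120 = 40500.

40500


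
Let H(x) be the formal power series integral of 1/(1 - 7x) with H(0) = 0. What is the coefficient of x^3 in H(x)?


1/(1 - 7x) = sum_{k>=0} 7^k x^k. Integrating termwise with H(0) = 0:
H(x) = sum_{k>=0} 7^k x^(k+1) / (k+1) = sum_{m>=1} 7^(m-1) x^m / m.
For m = 3: 7^2/3 = 49/3 = 49/3.

49/3


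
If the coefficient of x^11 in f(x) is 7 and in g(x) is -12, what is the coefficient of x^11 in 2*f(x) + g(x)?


Scalar multiplication scales coefficients: 2 * 7 = 14.
Then add the g coefficient: 14 + -12
= 2

2


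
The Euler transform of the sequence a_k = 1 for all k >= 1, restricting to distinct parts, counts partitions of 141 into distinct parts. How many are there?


Partitions of 141 into distinct parts can be computed via generating function.
Product (1+x)(1+x^2)(1+x^3)...
The coefficient of x^141 = 10327156

10327156


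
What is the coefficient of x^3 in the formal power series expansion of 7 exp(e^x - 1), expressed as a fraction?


exp(e^x - 1) is the exponential generating function for the Bell numbers Bell_k: exp(e^x - 1) = sum_{k>=0} Bell_k x^k / k!.
So the coefficient of x^3 in 7 exp(e^x - 1) is 7 Bell_3 / 3!.
Computing: Bell_3 = 5 and 3! = 6, giving
7 * 5/6 = 35/6.

35/6


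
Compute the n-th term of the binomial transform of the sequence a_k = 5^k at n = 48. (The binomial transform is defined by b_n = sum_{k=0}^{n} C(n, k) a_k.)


With a_k = 5^k, b_n = sum_{k=0}^{n} C(n, k) 5^k = (1 + 5)^n by the binomial theorem.
For n = 48: (1 + 5)^48 = 6^48 = 22452257707354557240087211123792674816.

22452257707354557240087211123792674816


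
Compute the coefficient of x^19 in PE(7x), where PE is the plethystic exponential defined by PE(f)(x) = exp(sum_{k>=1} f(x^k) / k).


With f(x) = 7x, the exponent is sum_{k>=1} 7 x^k / k = 7 * (-ln(1 - x)). Exponentiating:
PE(7x) = exp(-7 ln(1 - x)) = 1/(1 - x)^7.
By the negative binomial expansion, [x^n] 1/(1 - x)^7 = C(n + 6, 6).
For n = 19: C(25, 6) = 177100.

177100


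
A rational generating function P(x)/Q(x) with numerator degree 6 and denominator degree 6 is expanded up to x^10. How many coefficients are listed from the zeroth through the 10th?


Expanding up to x^10 gives the coefficients for x^0, x^1, ..., x^10.
That is 10 + 1 = 11 coefficients in total.

11


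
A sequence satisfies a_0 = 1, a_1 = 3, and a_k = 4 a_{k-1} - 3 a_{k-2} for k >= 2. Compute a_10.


The characteristic equation is t^2 - 4 t + 3 = 0, with roots r_1 = 3 and r_2 = 1 (so c_1 = r_1 + r_2, c_2 = -r_1 r_2 as required).
One can use the closed form a_n = A r_1^n + B r_2^n, but direct iteration is more reliable:
a_0 = 1, a_1 = 3, a_2 = 9, a_3 = 27, a_4 = 81, a_5 = 243, a_6 = 729, a_7 = 2187, a_8 = 6561, a_9 = 19683, a_10 = 59049.
So a_10 = 59049.

59049


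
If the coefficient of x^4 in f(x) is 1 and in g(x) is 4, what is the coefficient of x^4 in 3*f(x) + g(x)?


Scalar multiplication scales coefficients: 3 * 1 = 3.
Then add the g coefficient: 3 + 4
= 7

7


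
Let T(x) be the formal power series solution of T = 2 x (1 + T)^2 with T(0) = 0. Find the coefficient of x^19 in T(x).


Apply the Lagrange inversion formula: if T = 2 x * phi(T) with phi(t) = (1 + t)^2, then [x^n] T = 2^n * (1/n) [t^(n-1)] phi(t)^n = 2^n * (1/n) [t^(n-1)] (1 + t)^(2n) = 2^n * (1/n) C(2n, n-1).
Using the identity C(2n, n-1) = C(2n, n) * n / (n+1), the unscaled factor equals C(2n, n) / (n+1) = C_n, the n-th Catalan number.
For n = 19: C_19 = C(38, 19) / 20 = 35345263800/20 = 1767263190.
With the 2^19 = 524288 factor, the coefficient is 524288 * 1767263190 = 926554883358720.

926554883358720


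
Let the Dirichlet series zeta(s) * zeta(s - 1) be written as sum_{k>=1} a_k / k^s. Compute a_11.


Convolution gives a_k = sum_{d | k} d * 1 = sum_{d | k} d = sigma(k), the sum of positive divisors of k.
For k = 11, the divisors are 1, 11, so
sigma(11) = 1 + 11 = 12.

12


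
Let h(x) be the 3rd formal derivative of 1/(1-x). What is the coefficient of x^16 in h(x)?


Differentiating 3 times: d^3/dx^3 [1/(1-x)] = 3!/(1-x)^4.
The expansion 1/(1-x)^4 = sum_{k>=0} C(k+3, 3) x^k, so the coefficient of x^n in 3!/(1-x)^4 is 3! * C(n+3, 3).
For n = 16: 6 * C(19, 3) = 6 * 969 = 5814

5814


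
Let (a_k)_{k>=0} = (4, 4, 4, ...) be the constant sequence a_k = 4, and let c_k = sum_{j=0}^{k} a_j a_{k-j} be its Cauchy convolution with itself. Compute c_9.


Since a_j = 4 for all j >= 0, the convolution sum becomes
c_k = sum_{j=0}^{k} 4 * 4 = 16 * (k + 1).
Equivalently, the generating function of (a_k) is 4/(1 - x) and its square is 16/(1 - x)^2 = sum_{k>=0} 16(k + 1) x^k.
For k = 9: 16 * 10 = 160.

160


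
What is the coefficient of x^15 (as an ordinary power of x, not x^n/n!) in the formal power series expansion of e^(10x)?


The exponential series is e^y = sum_{k>=0} y^k / k!. Substituting y = 10x gives
e^(10x) = sum_{k>=0} 10^k x^k / k!.
So the coefficient of x^n is a^n/n! with a = 10, n = 15:
10^15 / 15! = 1000000000000000/1307674368000 = 3906250000/5108103

3906250000/5108103


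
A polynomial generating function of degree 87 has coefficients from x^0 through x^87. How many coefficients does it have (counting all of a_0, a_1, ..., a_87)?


A polynomial of degree 87 takes the form a_0 + a_1 x + ... + a_87 x^87.
The number of coefficients is 87 + 1 = 88.

88


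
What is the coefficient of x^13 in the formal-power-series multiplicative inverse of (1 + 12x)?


The inverse is 1/(1 + 12x). Apply the geometric identity 1/(1 - y) = sum_{k>=0} y^k with y = -12x:
1/(1 + 12x) = sum_{k>=0} (-12)^k x^k.
So the coefficient of x^13 is (-12)^13 = -106993205379072.

-106993205379072


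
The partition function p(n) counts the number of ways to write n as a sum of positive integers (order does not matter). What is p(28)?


Using the generating function prod_{k>=1} 1/(1-x^k), we compute p(28).
By dynamic programming over parts 1 through 28:
p(28) = 3718

3718


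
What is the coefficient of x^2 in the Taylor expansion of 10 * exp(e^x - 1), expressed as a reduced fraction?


exp(e^x - 1) = sum_{k>=0} Bell_k x^k / k!, where Bell_k is the k-th Bell number.
So the coefficient of x^2 is 10 * Bell_2 / 2!.
Computing: Bell_2 = 2 and 2! = 2, giving
10 * 2/2 = 10.

10


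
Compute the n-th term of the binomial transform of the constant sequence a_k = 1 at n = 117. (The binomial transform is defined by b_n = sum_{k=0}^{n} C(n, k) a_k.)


With a_k = 1 for all k, b_n = sum_{k=0}^{n} C(n, k) = 2^n by the binomial theorem.
For n = 117: 2^117 = 166153499473114484112975882535043072.

166153499473114484112975882535043072


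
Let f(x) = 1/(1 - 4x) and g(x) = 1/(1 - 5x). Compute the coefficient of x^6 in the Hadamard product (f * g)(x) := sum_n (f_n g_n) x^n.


f has coefficients f_k = 4^k and g has coefficients g_k = 5^k, so the Hadamard product has coefficient (f*g)_k = 4^k * 5^k = 20^k.
For k = 6: 20^6 = 64000000.

64000000


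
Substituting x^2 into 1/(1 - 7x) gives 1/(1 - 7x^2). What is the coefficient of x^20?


The coefficient of x^(2m) in 1/(1 - 7x^2) is 7^m.
With n = 20 = 2*10, the coefficient is 7^10 = 282475249.

282475249


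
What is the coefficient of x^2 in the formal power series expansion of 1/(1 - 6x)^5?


The general identity 1/(1 - c x)^r = sum_{k>=0} c^k C(k + r - 1, r - 1) x^k follows by substituting y = c x into 1/(1 - y)^r = sum_{k>=0} C(k + r - 1, r - 1) y^k.
For c = 6, r = 5, k = 2:
6^2 * C(6, 4) = 36 * 15 = 540.

540


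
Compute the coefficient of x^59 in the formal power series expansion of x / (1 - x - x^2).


Let f(x) = sum_{k>=0} a_k x^k. Multiplying f(x) * (1 - x - x^2) = x and matching coefficients gives a_0 = 0, a_1 = 1, and a_k = a_{k-1} + a_{k-2} for k >= 2. These are the Fibonacci numbers F_k.
Iterating from F_0 = 0, F_1 = 1:
F_0=0, F_1=1, F_2=1, F_3=2, F_4=3, F_5=5, F_6=8, F_7=13, F_8=21, F_9=34, ...
F_59 = 956722026041.

956722026041


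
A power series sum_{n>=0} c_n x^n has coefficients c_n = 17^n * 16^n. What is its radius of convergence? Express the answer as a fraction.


By the root test (Cauchy-Hadamard), the radius is R = 1 / limsup_n |c_n|^(1/n).
Here |c_n|^(1/n) = (17^n * 16^n)^(1/n) = 17 * 16 = 272 for all n.
So R = 1/272 = 1/272.

1/272


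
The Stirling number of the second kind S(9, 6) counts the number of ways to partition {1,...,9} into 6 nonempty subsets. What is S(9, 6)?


Using the explicit formula S(n,k) = (1/k!) sum_{j=0}^{k} (-1)^(k-j) C(k,j) j^n:
S(9, 6) = 2646
Equivalently, S(n,k) is n! times the coefficient of x^n in the EGF (e^x - 1)^k / k!.

2646


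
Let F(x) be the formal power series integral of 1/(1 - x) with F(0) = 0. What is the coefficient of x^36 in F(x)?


1/(1 - x) = sum_{k>=0} x^k. Integrating termwise and using F(0) = 0 gives
F(x) = sum_{k>=0} x^(k+1) / (k+1) = sum_{m>=1} x^m / m = -ln(1 - x).
So the coefficient of x^36 is 1/36 = 1/36.

1/36


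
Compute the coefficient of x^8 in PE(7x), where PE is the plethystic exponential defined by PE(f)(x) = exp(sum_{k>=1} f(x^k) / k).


With f(x) = 7x, the exponent is sum_{k>=1} 7 x^k / k = 7 * (-ln(1 - x)). Exponentiating:
PE(7x) = exp(-7 ln(1 - x)) = 1/(1 - x)^7.
By the negative binomial expansion, [x^n] 1/(1 - x)^7 = C(n + 6, 6).
For n = 8: C(14, 6) = 3003.

3003


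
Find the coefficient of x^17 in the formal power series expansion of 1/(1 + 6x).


Write 1/(1 + c x) = 1/(1 - (-c) x) and apply the geometric-series identity
1/(1 - y) = sum_{k>=0} y^k to get 1/(1 + c x) = sum_{k>=0} (-c)^k x^k.
So the coefficient of x^k is (-c)^k = (-1)^k * c^k.
Here c = 6 and k = 17:
(-6)^17 = -1 * 16926659444736 = -16926659444736

-16926659444736


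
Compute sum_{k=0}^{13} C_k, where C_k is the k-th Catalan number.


C_0 through C_13: 1, 1, 2, 5, 14, 42, 132, 429, 1430, 4862, 16796, 58786, 208012, 742900
Sum = 1 + 1 + 2 + 5 + 14 + 42 + 132 + 429 + 1430 + 4862 + 16796 + 58786 + 208012 + 742900
= 1033412

1033412


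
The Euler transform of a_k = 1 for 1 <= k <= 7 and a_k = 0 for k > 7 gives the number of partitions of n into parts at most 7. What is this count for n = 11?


Partitions of 11 into parts at most 7:
Using generating function (1-x)^(-1)(1-x^2)^(-1)...(1-x^7)^(-1),
the coefficient of x^11 = 49

49


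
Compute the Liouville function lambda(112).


The Liouville function is lambda(k) = (-1)^Omega(k), where Omega(k) counts the prime factors of k with multiplicity.
Factoring: 112 = 2 * 2 * 2 * 2 * 7, so Omega(112) = 5.
lambda(112) = (-1)^5 = -1.

-1


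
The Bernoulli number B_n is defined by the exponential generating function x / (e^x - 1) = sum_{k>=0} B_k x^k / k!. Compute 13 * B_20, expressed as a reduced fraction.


Bernoulli numbers can also be computed recursively via B_0 = 1 and sum_{j=0}^{m} C(m+1, j) B_j = 0 for m >= 1. Odd-index Bernoulli numbers vanish for k >= 3.
Computing B_20 = -174611/330, so 13 * B_20 = 13 * -174611/330 = -2269943/330.

-2269943/330
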